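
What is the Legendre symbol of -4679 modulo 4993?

1

(-4679|4993)
  = (4679|4993)    [4993 ≡ 1 mod 4 ⇒ (-1|4993) = +1]
  = (4993|4679)    [QR: 4993 ≡ 1 mod 4, sign kept]
  = (314|4679)    [4993 ≡ 314 mod 4679]
  = (157|4679)    [4679 ≡ 7 mod 8 ⇒ (2|4679) = +1]
  = (4679|157)    [QR: 157 ≡ 1 mod 4, sign kept]
  = (126|157)    [4679 ≡ 126 mod 157]
  = -(63|157)    [157 ≡ 5 mod 8 ⇒ (2|157) = -1]
  = -(157|63)    [QR: 157 ≡ 1 mod 4, sign kept]
  = -(31|63)    [157 ≡ 31 mod 63]
  = (63|31)    [QR: both ≡ 3 mod 4, sign flips]
  = (1|31)    [63 ≡ 1 mod 31]
  = 1    [(1|31) = 1]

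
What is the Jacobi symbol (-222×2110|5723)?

By multiplicativity, (-222·2110|5723) = (-222|5723)·(2110|5723).
First factor (-222|5723):
(-222|5723)
  = (5501|5723)    [-222 ≡ 5501 mod 5723]
  = (5723|5501)    [QR: 5501 ≡ 1 mod 4, sign kept]
  = (222|5501)    [5723 ≡ 222 mod 5501]
  = -(111|5501)    [5501 ≡ 5 mod 8 ⇒ (2|5501) = -1]
  = -(5501|111)    [QR: 5501 ≡ 1 mod 4, sign kept]
  = -(62|111)    [5501 ≡ 62 mod 111]
  = -(31|111)    [111 ≡ 7 mod 8 ⇒ (2|111) = +1]
  = (111|31)    [QR: both ≡ 3 mod 4, sign flips]
  = (18|31)    [111 ≡ 18 mod 31]
  = (9|31)    [31 ≡ 7 mod 8 ⇒ (2|31) = +1]
  = (31|9)    [QR: 9 ≡ 1 mod 4, sign kept]
  = (4|9)    [31 ≡ 4 mod 9]
  = (1|9)    [9 ≡ 1 mod 8 ⇒ (2|9)^2 = +1]
  = 1    [(1|9) = 1]
Second factor (2110|5723):
(2110|5723)
  = -(1055|5723)    [5723 ≡ 3 mod 8 ⇒ (2|5723) = -1]
  = (5723|1055)    [QR: both ≡ 3 mod 4, sign flips]
  = (448|1055)    [5723 ≡ 448 mod 1055]
  = (7|1055)    [1055 ≡ 7 mod 8 ⇒ (2|1055)^6 = +1]
  = -(1055|7)    [QR: both ≡ 3 mod 4, sign flips]
  = -(5|7)    [1055 ≡ 5 mod 7]
  = -(7|5)    [QR: 5 ≡ 1 mod 4, sign kept]
  = -(2|5)    [7 ≡ 2 mod 5]
  = (1|5)    [5 ≡ 5 mod 8 ⇒ (2|5) = -1]
  = 1    [(1|5) = 1]
Product: (1)·(1) = 1.

1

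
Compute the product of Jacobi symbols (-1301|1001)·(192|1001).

By multiplicativity, (-1301·192|1001) = (-1301|1001)·(192|1001).
First factor (-1301|1001):
(-1301|1001)
  = (1301|1001)    [1001 ≡ 1 mod 4 ⇒ (-1|1001) = +1]
  = (300|1001)    [1301 ≡ 300 mod 1001]
  = (75|1001)    [1001 ≡ 1 mod 8 ⇒ (2|1001)^2 = +1]
  = (1001|75)    [QR: 1001 ≡ 1 mod 4, sign kept]
  = (26|75)    [1001 ≡ 26 mod 75]
  = -(13|75)    [75 ≡ 3 mod 8 ⇒ (2|75) = -1]
  = -(75|13)    [QR: 13 ≡ 1 mod 4, sign kept]
  = -(10|13)    [75 ≡ 10 mod 13]
  = (5|13)    [13 ≡ 5 mod 8 ⇒ (2|13) = -1]
  = (13|5)    [QR: 5 ≡ 1 mod 4, sign kept]
  = (3|5)    [13 ≡ 3 mod 5]
  = (5|3)    [QR: 5 ≡ 1 mod 4, sign kept]
  = (2|3)    [5 ≡ 2 mod 3]
  = -(1|3)    [3 ≡ 3 mod 8 ⇒ (2|3) = -1]
  = -1    [(1|3) = 1]
Second factor (192|1001):
(192|1001)
  = (3|1001)    [1001 ≡ 1 mod 8 ⇒ (2|1001)^6 = +1]
  = (1001|3)    [QR: 1001 ≡ 1 mod 4, sign kept]
  = (2|3)    [1001 ≡ 2 mod 3]
  = -(1|3)    [3 ≡ 3 mod 8 ⇒ (2|3) = -1]
  = -1    [(1|3) = 1]
Product: (-1)·(-1) = 1.

1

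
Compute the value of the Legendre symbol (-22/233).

Reduce the numerator: -22 ≡ 211 (mod 233), so (-22/233) = (211/233).
233 ≡ 1 (mod 4), so quadratic reciprocity gives (211/233) = (233/211). Reduce: 233 ≡ 22 (mod 211). Now have (22/211).
Factor out 2: 22 = 2·11. Since 211 ≡ 3 (mod 8), (2/211) = -1. Now have -(11/211).
Both 11 ≡ 3 and 211 ≡ 3 (mod 4), so reciprocity gives (11/211) = -(211/11). Reduce: 211 ≡ 2 (mod 11). Now have (2/11).
Factor out 2: 2 = 2. Since 11 ≡ 3 (mod 8), (2/11) = -1. Now have -(1/11).
(1/11) = 1. Collecting the sign factors: -1.

-1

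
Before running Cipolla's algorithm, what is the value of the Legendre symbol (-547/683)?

Pull out -1: (-547/683) = (-1/683)·(547/683). Since 683 ≡ 3 (mod 4), (-1/683) = -1. Now have -(547/683).
Both 547 ≡ 3 and 683 ≡ 3 (mod 4), so reciprocity gives (547/683) = -(683/547). Reduce: 683 ≡ 136 (mod 547). Now have (136/547).
Factor out 2: 136 = 2^3·17. Since 547 ≡ 3 (mod 8), (2/547) = -1, and (2/547)^3 = -1. Now have -(17/547).
17 ≡ 1 (mod 4), so quadratic reciprocity gives (17/547) = (547/17). Reduce: 547 ≡ 3 (mod 17). Now have -(3/17).
17 ≡ 1 (mod 4), so quadratic reciprocity gives (3/17) = (17/3). Reduce: 17 ≡ 2 (mod 3). Now have -(2/3).
Factor out 2: 2 = 2. Since 3 ≡ 3 (mod 8), (2/3) = -1. Now have (1/3).
(1/3) = 1. Collecting the sign factors: 1.

1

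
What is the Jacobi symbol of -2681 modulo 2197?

1

(-2681 / 2197)
  = (2681 / 2197)    [2197 ≡ 1 mod 4 ⇒ (-1 / 2197) = +1]
  = (484 / 2197)    [2681 ≡ 484 mod 2197]
  = (121 / 2197)    [2197 ≡ 5 mod 8 ⇒ (2 / 2197)^2 = +1]
  = (2197 / 121)    [QR: 121 ≡ 1 mod 4, sign kept]
  = (19 / 121)    [2197 ≡ 19 mod 121]
  = (121 / 19)    [QR: 121 ≡ 1 mod 4, sign kept]
  = (7 / 19)    [121 ≡ 7 mod 19]
  = -(19 / 7)    [QR: both ≡ 3 mod 4, sign flips]
  = -(5 / 7)    [19 ≡ 5 mod 7]
  = -(7 / 5)    [QR: 5 ≡ 1 mod 4, sign kept]
  = -(2 / 5)    [7 ≡ 2 mod 5]
  = (1 / 5)    [5 ≡ 5 mod 8 ⇒ (2 / 5) = -1]
  = 1    [(1 / 5) = 1]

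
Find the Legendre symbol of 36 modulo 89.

(36/89)
  = (9/89)    [89 ≡ 1 mod 8 ⇒ (2/89)^2 = +1]
  = (89/9)    [QR: 9 ≡ 1 mod 4, sign kept]
  = (8/9)    [89 ≡ 8 mod 9]
  = (1/9)    [9 ≡ 1 mod 8 ⇒ (2/9)^3 = +1]
  = 1    [(1/9) = 1]

1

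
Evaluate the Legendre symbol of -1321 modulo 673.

(-1321 / 673)
  = (1321 / 673)    [673 ≡ 1 mod 4 ⇒ (-1 / 673) = +1]
  = (648 / 673)    [1321 ≡ 648 mod 673]
  = (81 / 673)    [673 ≡ 1 mod 8 ⇒ (2 / 673)^3 = +1]
  = (673 / 81)    [QR: 81 ≡ 1 mod 4, sign kept]
  = (25 / 81)    [673 ≡ 25 mod 81]
  = (81 / 25)    [QR: 25 ≡ 1 mod 4, sign kept]
  = (6 / 25)    [81 ≡ 6 mod 25]
  = (3 / 25)    [25 ≡ 1 mod 8 ⇒ (2 / 25) = +1]
  = (25 / 3)    [QR: 25 ≡ 1 mod 4, sign kept]
  = (1 / 3)    [25 ≡ 1 mod 3]
  = 1    [(1 / 3) = 1]

1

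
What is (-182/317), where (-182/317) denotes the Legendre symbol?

1

Pull out -1: (-182/317) = (-1/317)·(182/317). Since 317 ≡ 1 (mod 4), (-1/317) = +1. Now have (182/317).
Factor out 2: 182 = 2·91. Since 317 ≡ 5 (mod 8), (2/317) = -1. Now have -(91/317).
317 ≡ 1 (mod 4), so quadratic reciprocity gives (91/317) = (317/91). Reduce: 317 ≡ 44 (mod 91). Now have -(44/91).
Factor out 2: 44 = 2^2·11. Since 91 ≡ 3 (mod 8), (2/91) = -1, and (2/91)^2 = +1. Now have -(11/91).
Both 11 ≡ 3 and 91 ≡ 3 (mod 4), so reciprocity gives (11/91) = -(91/11). Reduce: 91 ≡ 3 (mod 11). Now have (3/11).
Both 3 ≡ 3 and 11 ≡ 3 (mod 4), so reciprocity gives (3/11) = -(11/3). Reduce: 11 ≡ 2 (mod 3). Now have -(2/3).
Factor out 2: 2 = 2. Since 3 ≡ 3 (mod 8), (2/3) = -1. Now have (1/3).
(1/3) = 1. Collecting the sign factors: 1.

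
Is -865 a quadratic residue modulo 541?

(-865/541)
  = (217/541)    [-865 ≡ 217 mod 541]
  = (541/217)    [QR: 217 ≡ 1 mod 4, sign kept]
  = (107/217)    [541 ≡ 107 mod 217]
  = (217/107)    [QR: 217 ≡ 1 mod 4, sign kept]
  = (3/107)    [217 ≡ 3 mod 107]
  = -(107/3)    [QR: both ≡ 3 mod 4, sign flips]
  = -(2/3)    [107 ≡ 2 mod 3]
  = (1/3)    [3 ≡ 3 mod 8 ⇒ (2/3) = -1]
  = 1    [(1/3) = 1]
The Legendre symbol is 1, so x^2 ≡ -865 (mod 541) has solution.

yes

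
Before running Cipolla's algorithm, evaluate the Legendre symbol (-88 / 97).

1

Pull out -1: (-88 / 97) = (-1 / 97)·(88 / 97). Since 97 ≡ 1 (mod 4), (-1 / 97) = +1. Now have (88 / 97).
Factor out 2: 88 = 2^3·11. Since 97 ≡ 1 (mod 8), (2 / 97) = +1, and (2 / 97)^3 = +1. Now have (11 / 97).
97 ≡ 1 (mod 4), so quadratic reciprocity gives (11 / 97) = (97 / 11). Reduce: 97 ≡ 9 (mod 11). Now have (9 / 11).
9 ≡ 1 (mod 4), so quadratic reciprocity gives (9 / 11) = (11 / 9). Reduce: 11 ≡ 2 (mod 9). Now have (2 / 9).
Factor out 2: 2 = 2. Since 9 ≡ 1 (mod 8), (2 / 9) = +1. Now have (1 / 9).
(1 / 9) = 1. Collecting the sign factors: 1.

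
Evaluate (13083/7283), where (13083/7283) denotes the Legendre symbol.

-1

(13083/7283)
  = (5800/7283)    [13083 ≡ 5800 mod 7283]
  = -(725/7283)    [7283 ≡ 3 mod 8 ⇒ (2/7283)^3 = -1]
  = -(7283/725)    [QR: 725 ≡ 1 mod 4, sign kept]
  = -(33/725)    [7283 ≡ 33 mod 725]
  = -(725/33)    [QR: 33 ≡ 1 mod 4, sign kept]
  = -(32/33)    [725 ≡ 32 mod 33]
  = -(1/33)    [33 ≡ 1 mod 8 ⇒ (2/33)^5 = +1]
  = -1    [(1/33) = 1]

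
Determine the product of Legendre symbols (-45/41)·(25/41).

1

By multiplicativity, (-45·25/41) = (-45/41)·(25/41).
First factor (-45/41):
Reduce the numerator: -45 ≡ 37 (mod 41), so (-45/41) = (37/41).
37 ≡ 1 (mod 4), so quadratic reciprocity gives (37/41) = (41/37). Reduce: 41 ≡ 4 (mod 37). Now have (4/37).
Factor out 2: 4 = 2^2. Since 37 ≡ 5 (mod 8), (2/37) = -1, and (2/37)^2 = +1. Now have (1/37).
(1/37) = 1. Collecting the sign factors: 1.
Second factor (25/41):
25 ≡ 1 (mod 4), so quadratic reciprocity gives (25/41) = (41/25). Reduce: 41 ≡ 16 (mod 25). Now have (16/25).
Factor out 2: 16 = 2^4. Since 25 ≡ 1 (mod 8), (2/25) = +1, and (2/25)^4 = +1. Now have (1/25).
(1/25) = 1. Collecting the sign factors: 1.
Product: (1)·(1) = 1.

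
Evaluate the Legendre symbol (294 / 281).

-1

Reduce the numerator: 294 ≡ 13 (mod 281), so (294 / 281) = (13 / 281).
13 ≡ 1 (mod 4), so quadratic reciprocity gives (13 / 281) = (281 / 13). Reduce: 281 ≡ 8 (mod 13). Now have (8 / 13).
Factor out 2: 8 = 2^3. Since 13 ≡ 5 (mod 8), (2 / 13) = -1, and (2 / 13)^3 = -1. Now have -(1 / 13).
(1 / 13) = 1. Collecting the sign factors: -1.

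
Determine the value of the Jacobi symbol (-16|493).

Reduce the numerator: -16 ≡ 477 (mod 493), so (-16|493) = (477|493).
477 ≡ 1 (mod 4), so quadratic reciprocity gives (477|493) = (493|477). Reduce: 493 ≡ 16 (mod 477). Now have (16|477).
Factor out 2: 16 = 2^4. Since 477 ≡ 5 (mod 8), (2|477) = -1, and (2|477)^4 = +1. Now have (1|477).
(1|477) = 1. Collecting the sign factors: 1.

1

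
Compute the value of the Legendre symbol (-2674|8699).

-1

Reduce the numerator: -2674 ≡ 6025 (mod 8699), so (-2674|8699) = (6025|8699).
6025 ≡ 1 (mod 4), so quadratic reciprocity gives (6025|8699) = (8699|6025). Reduce: 8699 ≡ 2674 (mod 6025). Now have (2674|6025).
Factor out 2: 2674 = 2·1337. Since 6025 ≡ 1 (mod 8), (2|6025) = +1. Now have (1337|6025).
1337 ≡ 1 (mod 4), so quadratic reciprocity gives (1337|6025) = (6025|1337). Reduce: 6025 ≡ 677 (mod 1337). Now have (677|1337).
677 ≡ 1 (mod 4), so quadratic reciprocity gives (677|1337) = (1337|677). Reduce: 1337 ≡ 660 (mod 677). Now have (660|677).
Factor out 2: 660 = 2^2·165. Since 677 ≡ 5 (mod 8), (2|677) = -1, and (2|677)^2 = +1. Now have (165|677).
165 ≡ 1 (mod 4), so quadratic reciprocity gives (165|677) = (677|165). Reduce: 677 ≡ 17 (mod 165). Now have (17|165).
17 ≡ 1 (mod 4), so quadratic reciprocity gives (17|165) = (165|17). Reduce: 165 ≡ 12 (mod 17). Now have (12|17).
Factor out 2: 12 = 2^2·3. Since 17 ≡ 1 (mod 8), (2|17) = +1, and (2|17)^2 = +1. Now have (3|17).
17 ≡ 1 (mod 4), so quadratic reciprocity gives (3|17) = (17|3). Reduce: 17 ≡ 2 (mod 3). Now have (2|3).
Factor out 2: 2 = 2. Since 3 ≡ 3 (mod 8), (2|3) = -1. Now have -(1|3).
(1|3) = 1. Collecting the sign factors: -1.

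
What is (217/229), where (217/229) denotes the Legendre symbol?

217 ≡ 1 (mod 4), so quadratic reciprocity gives (217/229) = (229/217). Reduce: 229 ≡ 12 (mod 217). Now have (12/217).
Factor out 2: 12 = 2^2·3. Since 217 ≡ 1 (mod 8), (2/217) = +1, and (2/217)^2 = +1. Now have (3/217).
217 ≡ 1 (mod 4), so quadratic reciprocity gives (3/217) = (217/3). Reduce: 217 ≡ 1 (mod 3). Now have (1/3).
(1/3) = 1. Collecting the sign factors: 1.

1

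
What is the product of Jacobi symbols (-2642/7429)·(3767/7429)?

By multiplicativity, (-2642·3767/7429) = (-2642/7429)·(3767/7429).
First factor (-2642/7429):
Pull out -1: (-2642/7429) = (-1/7429)·(2642/7429). Since 7429 ≡ 1 (mod 4), (-1/7429) = +1. Now have (2642/7429).
Factor out 2: 2642 = 2·1321. Since 7429 ≡ 5 (mod 8), (2/7429) = -1. Now have -(1321/7429).
1321 ≡ 1 (mod 4), so quadratic reciprocity gives (1321/7429) = (7429/1321). Reduce: 7429 ≡ 824 (mod 1321). Now have -(824/1321).
Factor out 2: 824 = 2^3·103. Since 1321 ≡ 1 (mod 8), (2/1321) = +1, and (2/1321)^3 = +1. Now have -(103/1321).
1321 ≡ 1 (mod 4), so quadratic reciprocity gives (103/1321) = (1321/103). Reduce: 1321 ≡ 85 (mod 103). Now have -(85/103).
85 ≡ 1 (mod 4), so quadratic reciprocity gives (85/103) = (103/85). Reduce: 103 ≡ 18 (mod 85). Now have -(18/85).
Factor out 2: 18 = 2·9. Since 85 ≡ 5 (mod 8), (2/85) = -1. Now have (9/85).
9 ≡ 1 (mod 4), so quadratic reciprocity gives (9/85) = (85/9). Reduce: 85 ≡ 4 (mod 9). Now have (4/9).
Factor out 2: 4 = 2^2. Since 9 ≡ 1 (mod 8), (2/9) = +1, and (2/9)^2 = +1. Now have (1/9).
(1/9) = 1. Collecting the sign factors: 1.
Second factor (3767/7429):
7429 ≡ 1 (mod 4), so quadratic reciprocity gives (3767/7429) = (7429/3767). Reduce: 7429 ≡ 3662 (mod 3767). Now have (3662/3767).
Factor out 2: 3662 = 2·1831. Since 3767 ≡ 7 (mod 8), (2/3767) = +1. Now have (1831/3767).
Both 1831 ≡ 3 and 3767 ≡ 3 (mod 4), so reciprocity gives (1831/3767) = -(3767/1831). Reduce: 3767 ≡ 105 (mod 1831). Now have -(105/1831).
105 ≡ 1 (mod 4), so quadratic reciprocity gives (105/1831) = (1831/105). Reduce: 1831 ≡ 46 (mod 105). Now have -(46/105).
Factor out 2: 46 = 2·23. Since 105 ≡ 1 (mod 8), (2/105) = +1. Now have -(23/105).
105 ≡ 1 (mod 4), so quadratic reciprocity gives (23/105) = (105/23). Reduce: 105 ≡ 13 (mod 23). Now have -(13/23).
13 ≡ 1 (mod 4), so quadratic reciprocity gives (13/23) = (23/13). Reduce: 23 ≡ 10 (mod 13). Now have -(10/13).
Factor out 2: 10 = 2·5. Since 13 ≡ 5 (mod 8), (2/13) = -1. Now have (5/13).
5 ≡ 1 (mod 4), so quadratic reciprocity gives (5/13) = (13/5). Reduce: 13 ≡ 3 (mod 5). Now have (3/5).
5 ≡ 1 (mod 4), so quadratic reciprocity gives (3/5) = (5/3). Reduce: 5 ≡ 2 (mod 3). Now have (2/3).
Factor out 2: 2 = 2. Since 3 ≡ 3 (mod 8), (2/3) = -1. Now have -(1/3).
(1/3) = 1. Collecting the sign factors: -1.
Product: (1)·(-1) = -1.

-1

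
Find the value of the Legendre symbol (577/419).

-1

Reduce the numerator: 577 ≡ 158 (mod 419), so (577/419) = (158/419).
Factor out 2: 158 = 2·79. Since 419 ≡ 3 (mod 8), (2/419) = -1. Now have -(79/419).
Both 79 ≡ 3 and 419 ≡ 3 (mod 4), so reciprocity gives (79/419) = -(419/79). Reduce: 419 ≡ 24 (mod 79). Now have (24/79).
Factor out 2: 24 = 2^3·3. Since 79 ≡ 7 (mod 8), (2/79) = +1, and (2/79)^3 = +1. Now have (3/79).
Both 3 ≡ 3 and 79 ≡ 3 (mod 4), so reciprocity gives (3/79) = -(79/3). Reduce: 79 ≡ 1 (mod 3). Now have -(1/3).
(1/3) = 1. Collecting the sign factors: -1.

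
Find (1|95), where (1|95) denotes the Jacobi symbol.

1

(1|95)
  = 1    [(1|95) = 1]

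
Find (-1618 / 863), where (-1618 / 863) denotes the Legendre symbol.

Reduce the numerator: -1618 ≡ 108 (mod 863), so (-1618 / 863) = (108 / 863).
Factor out 2: 108 = 2^2·27. Since 863 ≡ 7 (mod 8), (2 / 863) = +1, and (2 / 863)^2 = +1. Now have (27 / 863).
Both 27 ≡ 3 and 863 ≡ 3 (mod 4), so reciprocity gives (27 / 863) = -(863 / 27). Reduce: 863 ≡ 26 (mod 27). Now have -(26 / 27).
Factor out 2: 26 = 2·13. Since 27 ≡ 3 (mod 8), (2 / 27) = -1. Now have (13 / 27).
13 ≡ 1 (mod 4), so quadratic reciprocity gives (13 / 27) = (27 / 13). Reduce: 27 ≡ 1 (mod 13). Now have (1 / 13).
(1 / 13) = 1. Collecting the sign factors: 1.

1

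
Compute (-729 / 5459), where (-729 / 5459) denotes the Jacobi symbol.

-1

(-729 / 5459)
  = -(729 / 5459)    [5459 ≡ 3 mod 4 ⇒ (-1 / 5459) = -1]
  = -(5459 / 729)    [QR: 729 ≡ 1 mod 4, sign kept]
  = -(356 / 729)    [5459 ≡ 356 mod 729]
  = -(89 / 729)    [729 ≡ 1 mod 8 ⇒ (2 / 729)^2 = +1]
  = -(729 / 89)    [QR: 89 ≡ 1 mod 4, sign kept]
  = -(17 / 89)    [729 ≡ 17 mod 89]
  = -(89 / 17)    [QR: 17 ≡ 1 mod 4, sign kept]
  = -(4 / 17)    [89 ≡ 4 mod 17]
  = -(1 / 17)    [17 ≡ 1 mod 8 ⇒ (2 / 17)^2 = +1]
  = -1    [(1 / 17) = 1]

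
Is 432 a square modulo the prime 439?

(432|439)
  = (27|439)    [439 ≡ 7 mod 8 ⇒ (2|439)^4 = +1]
  = -(439|27)    [QR: both ≡ 3 mod 4, sign flips]
  = -(7|27)    [439 ≡ 7 mod 27]
  = (27|7)    [QR: both ≡ 3 mod 4, sign flips]
  = (6|7)    [27 ≡ 6 mod 7]
  = (3|7)    [7 ≡ 7 mod 8 ⇒ (2|7) = +1]
  = -(7|3)    [QR: both ≡ 3 mod 4, sign flips]
  = -(1|3)    [7 ≡ 1 mod 3]
  = -1    [(1|3) = 1]
(432|439) = -1, and 439 is prime, so 432 is not a quadratic residue mod 439.

no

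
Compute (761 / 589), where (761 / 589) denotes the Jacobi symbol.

(761 / 589)
  = (172 / 589)    [761 ≡ 172 mod 589]
  = (43 / 589)    [589 ≡ 5 mod 8 ⇒ (2 / 589)^2 = +1]
  = (589 / 43)    [QR: 589 ≡ 1 mod 4, sign kept]
  = (30 / 43)    [589 ≡ 30 mod 43]
  = -(15 / 43)    [43 ≡ 3 mod 8 ⇒ (2 / 43) = -1]
  = (43 / 15)    [QR: both ≡ 3 mod 4, sign flips]
  = (13 / 15)    [43 ≡ 13 mod 15]
  = (15 / 13)    [QR: 13 ≡ 1 mod 4, sign kept]
  = (2 / 13)    [15 ≡ 2 mod 13]
  = -(1 / 13)    [13 ≡ 5 mod 8 ⇒ (2 / 13) = -1]
  = -1    [(1 / 13) = 1]

-1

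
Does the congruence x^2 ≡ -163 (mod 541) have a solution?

Pull out -1: (-163/541) = (-1/541)·(163/541). Since 541 ≡ 1 (mod 4), (-1/541) = +1. Now have (163/541).
541 ≡ 1 (mod 4), so quadratic reciprocity gives (163/541) = (541/163). Reduce: 541 ≡ 52 (mod 163). Now have (52/163).
Factor out 2: 52 = 2^2·13. Since 163 ≡ 3 (mod 8), (2/163) = -1, and (2/163)^2 = +1. Now have (13/163).
13 ≡ 1 (mod 4), so quadratic reciprocity gives (13/163) = (163/13). Reduce: 163 ≡ 7 (mod 13). Now have (7/13).
13 ≡ 1 (mod 4), so quadratic reciprocity gives (7/13) = (13/7). Reduce: 13 ≡ 6 (mod 7). Now have (6/7).
Factor out 2: 6 = 2·3. Since 7 ≡ 7 (mod 8), (2/7) = +1. Now have (3/7).
Both 3 ≡ 3 and 7 ≡ 3 (mod 4), so reciprocity gives (3/7) = -(7/3). Reduce: 7 ≡ 1 (mod 3). Now have -(1/3).
(1/3) = 1. Collecting the sign factors: -1.
The Legendre symbol is -1, so x^2 ≡ -163 (mod 541) has no solution.

no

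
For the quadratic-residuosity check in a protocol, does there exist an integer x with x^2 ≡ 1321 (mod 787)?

(1321|787)
  = (534|787)    [1321 ≡ 534 mod 787]
  = -(267|787)    [787 ≡ 3 mod 8 ⇒ (2|787) = -1]
  = (787|267)    [QR: both ≡ 3 mod 4, sign flips]
  = (253|267)    [787 ≡ 253 mod 267]
  = (267|253)    [QR: 253 ≡ 1 mod 4, sign kept]
  = (14|253)    [267 ≡ 14 mod 253]
  = -(7|253)    [253 ≡ 5 mod 8 ⇒ (2|253) = -1]
  = -(253|7)    [QR: 253 ≡ 1 mod 4, sign kept]
  = -(1|7)    [253 ≡ 1 mod 7]
  = -1    [(1|7) = 1]
(1321|787) = -1, and 787 is prime, so 1321 is not a quadratic residue mod 787.

no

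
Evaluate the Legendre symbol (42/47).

(42/47)
  = (21/47)    [47 ≡ 7 mod 8 ⇒ (2/47) = +1]
  = (47/21)    [QR: 21 ≡ 1 mod 4, sign kept]
  = (5/21)    [47 ≡ 5 mod 21]
  = (21/5)    [QR: 5 ≡ 1 mod 4, sign kept]
  = (1/5)    [21 ≡ 1 mod 5]
  = 1    [(1/5) = 1]

1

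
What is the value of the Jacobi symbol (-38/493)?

Pull out -1: (-38/493) = (-1/493)·(38/493). Since 493 ≡ 1 (mod 4), (-1/493) = +1. Now have (38/493).
Factor out 2: 38 = 2·19. Since 493 ≡ 5 (mod 8), (2/493) = -1. Now have -(19/493).
493 ≡ 1 (mod 4), so quadratic reciprocity gives (19/493) = (493/19). Reduce: 493 ≡ 18 (mod 19). Now have -(18/19).
Factor out 2: 18 = 2·9. Since 19 ≡ 3 (mod 8), (2/19) = -1. Now have (9/19).
9 ≡ 1 (mod 4), so quadratic reciprocity gives (9/19) = (19/9). Reduce: 19 ≡ 1 (mod 9). Now have (1/9).
(1/9) = 1. Collecting the sign factors: 1.

1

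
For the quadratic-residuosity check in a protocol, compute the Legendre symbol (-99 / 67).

Reduce the numerator: -99 ≡ 35 (mod 67), so (-99 / 67) = (35 / 67).
Both 35 ≡ 3 and 67 ≡ 3 (mod 4), so reciprocity gives (35 / 67) = -(67 / 35). Reduce: 67 ≡ 32 (mod 35). Now have -(32 / 35).
Factor out 2: 32 = 2^5. Since 35 ≡ 3 (mod 8), (2 / 35) = -1, and (2 / 35)^5 = -1. Now have (1 / 35).
(1 / 35) = 1. Collecting the sign factors: 1.

1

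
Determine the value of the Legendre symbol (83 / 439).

1

(83 / 439)
  = -(439 / 83)    [QR: both ≡ 3 mod 4, sign flips]
  = -(24 / 83)    [439 ≡ 24 mod 83]
  = (3 / 83)    [83 ≡ 3 mod 8 ⇒ (2 / 83)^3 = -1]
  = -(83 / 3)    [QR: both ≡ 3 mod 4, sign flips]
  = -(2 / 3)    [83 ≡ 2 mod 3]
  = (1 / 3)    [3 ≡ 3 mod 8 ⇒ (2 / 3) = -1]
  = 1    [(1 / 3) = 1]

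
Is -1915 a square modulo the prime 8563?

Reduce the numerator: -1915 ≡ 6648 (mod 8563), so (-1915/8563) = (6648/8563).
Factor out 2: 6648 = 2^3·831. Since 8563 ≡ 3 (mod 8), (2/8563) = -1, and (2/8563)^3 = -1. Now have -(831/8563).
Both 831 ≡ 3 and 8563 ≡ 3 (mod 4), so reciprocity gives (831/8563) = -(8563/831). Reduce: 8563 ≡ 253 (mod 831). Now have (253/831).
253 ≡ 1 (mod 4), so quadratic reciprocity gives (253/831) = (831/253). Reduce: 831 ≡ 72 (mod 253). Now have (72/253).
Factor out 2: 72 = 2^3·9. Since 253 ≡ 5 (mod 8), (2/253) = -1, and (2/253)^3 = -1. Now have -(9/253).
9 ≡ 1 (mod 4), so quadratic reciprocity gives (9/253) = (253/9). Reduce: 253 ≡ 1 (mod 9). Now have -(1/9).
(1/9) = 1. Collecting the sign factors: -1.
(-1915/8563) = -1, and 8563 is prime, so -1915 is not a quadratic residue mod 8563.

no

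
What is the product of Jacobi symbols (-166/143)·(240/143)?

1

By multiplicativity, (-166·240/143) = (-166/143)·(240/143).
First factor (-166/143):
Pull out -1: (-166/143) = (-1/143)·(166/143). Since 143 ≡ 3 (mod 4), (-1/143) = -1. Now have -(166/143).
Reduce the numerator: 166 ≡ 23 (mod 143), so (166/143) = (23/143).
Both 23 ≡ 3 and 143 ≡ 3 (mod 4), so reciprocity gives (23/143) = -(143/23). Reduce: 143 ≡ 5 (mod 23). Now have (5/23).
5 ≡ 1 (mod 4), so quadratic reciprocity gives (5/23) = (23/5). Reduce: 23 ≡ 3 (mod 5). Now have (3/5).
5 ≡ 1 (mod 4), so quadratic reciprocity gives (3/5) = (5/3). Reduce: 5 ≡ 2 (mod 3). Now have (2/3).
Factor out 2: 2 = 2. Since 3 ≡ 3 (mod 8), (2/3) = -1. Now have -(1/3).
(1/3) = 1. Collecting the sign factors: -1.
Second factor (240/143):
Reduce the numerator: 240 ≡ 97 (mod 143), so (240/143) = (97/143).
97 ≡ 1 (mod 4), so quadratic reciprocity gives (97/143) = (143/97). Reduce: 143 ≡ 46 (mod 97). Now have (46/97).
Factor out 2: 46 = 2·23. Since 97 ≡ 1 (mod 8), (2/97) = +1. Now have (23/97).
97 ≡ 1 (mod 4), so quadratic reciprocity gives (23/97) = (97/23). Reduce: 97 ≡ 5 (mod 23). Now have (5/23).
5 ≡ 1 (mod 4), so quadratic reciprocity gives (5/23) = (23/5). Reduce: 23 ≡ 3 (mod 5). Now have (3/5).
5 ≡ 1 (mod 4), so quadratic reciprocity gives (3/5) = (5/3). Reduce: 5 ≡ 2 (mod 3). Now have (2/3).
Factor out 2: 2 = 2. Since 3 ≡ 3 (mod 8), (2/3) = -1. Now have -(1/3).
(1/3) = 1. Collecting the sign factors: -1.
Product: (-1)·(-1) = 1.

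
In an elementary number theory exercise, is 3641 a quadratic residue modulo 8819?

yes

(3641/8819)
  = (8819/3641)    [QR: 3641 ≡ 1 mod 4, sign kept]
  = (1537/3641)    [8819 ≡ 1537 mod 3641]
  = (3641/1537)    [QR: 1537 ≡ 1 mod 4, sign kept]
  = (567/1537)    [3641 ≡ 567 mod 1537]
  = (1537/567)    [QR: 1537 ≡ 1 mod 4, sign kept]
  = (403/567)    [1537 ≡ 403 mod 567]
  = -(567/403)    [QR: both ≡ 3 mod 4, sign flips]
  = -(164/403)    [567 ≡ 164 mod 403]
  = -(41/403)    [403 ≡ 3 mod 8 ⇒ (2/403)^2 = +1]
  = -(403/41)    [QR: 41 ≡ 1 mod 4, sign kept]
  = -(34/41)    [403 ≡ 34 mod 41]
  = -(17/41)    [41 ≡ 1 mod 8 ⇒ (2/41) = +1]
  = -(41/17)    [QR: 17 ≡ 1 mod 4, sign kept]
  = -(7/17)    [41 ≡ 7 mod 17]
  = -(17/7)    [QR: 17 ≡ 1 mod 4, sign kept]
  = -(3/7)    [17 ≡ 3 mod 7]
  = (7/3)    [QR: both ≡ 3 mod 4, sign flips]
  = (1/3)    [7 ≡ 1 mod 3]
  = 1    [(1/3) = 1]
(3641/8819) = 1, and 8819 is prime, so 3641 is a quadratic residue mod 8819.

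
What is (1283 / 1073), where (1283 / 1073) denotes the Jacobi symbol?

1

(1283 / 1073)
  = (210 / 1073)    [1283 ≡ 210 mod 1073]
  = (105 / 1073)    [1073 ≡ 1 mod 8 ⇒ (2 / 1073) = +1]
  = (1073 / 105)    [QR: 105 ≡ 1 mod 4, sign kept]
  = (23 / 105)    [1073 ≡ 23 mod 105]
  = (105 / 23)    [QR: 105 ≡ 1 mod 4, sign kept]
  = (13 / 23)    [105 ≡ 13 mod 23]
  = (23 / 13)    [QR: 13 ≡ 1 mod 4, sign kept]
  = (10 / 13)    [23 ≡ 10 mod 13]
  = -(5 / 13)    [13 ≡ 5 mod 8 ⇒ (2 / 13) = -1]
  = -(13 / 5)    [QR: 5 ≡ 1 mod 4, sign kept]
  = -(3 / 5)    [13 ≡ 3 mod 5]
  = -(5 / 3)    [QR: 5 ≡ 1 mod 4, sign kept]
  = -(2 / 3)    [5 ≡ 2 mod 3]
  = (1 / 3)    [3 ≡ 3 mod 8 ⇒ (2 / 3) = -1]
  = 1    [(1 / 3) = 1]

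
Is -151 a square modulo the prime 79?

Reduce the numerator: -151 ≡ 7 (mod 79), so (-151/79) = (7/79).
Both 7 ≡ 3 and 79 ≡ 3 (mod 4), so reciprocity gives (7/79) = -(79/7). Reduce: 79 ≡ 2 (mod 7). Now have -(2/7).
Factor out 2: 2 = 2. Since 7 ≡ 7 (mod 8), (2/7) = +1. Now have -(1/7).
(1/7) = 1. Collecting the sign factors: -1.
The Legendre symbol is -1, so x^2 ≡ -151 (mod 79) has no solution.

no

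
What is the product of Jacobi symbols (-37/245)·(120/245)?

By multiplicativity, (-37·120/245) = (-37/245)·(120/245).
First factor (-37/245):
(-37/245)
  = (37/245)    [245 ≡ 1 mod 4 ⇒ (-1/245) = +1]
  = (245/37)    [QR: 37 ≡ 1 mod 4, sign kept]
  = (23/37)    [245 ≡ 23 mod 37]
  = (37/23)    [QR: 37 ≡ 1 mod 4, sign kept]
  = (14/23)    [37 ≡ 14 mod 23]
  = (7/23)    [23 ≡ 7 mod 8 ⇒ (2/23) = +1]
  = -(23/7)    [QR: both ≡ 3 mod 4, sign flips]
  = -(2/7)    [23 ≡ 2 mod 7]
  = -(1/7)    [7 ≡ 7 mod 8 ⇒ (2/7) = +1]
  = -1    [(1/7) = 1]
Second factor (120/245):
(120/245)
  = -(15/245)    [245 ≡ 5 mod 8 ⇒ (2/245)^3 = -1]
  = -(245/15)    [QR: 245 ≡ 1 mod 4, sign kept]
  = -(5/15)    [245 ≡ 5 mod 15]
  = -(15/5)    [QR: 5 ≡ 1 mod 4, sign kept]
  = -(0/5)    [15 ≡ 0 mod 5]
  = 0    [numerator 0, gcd > 1]
Product: (-1)·(0) = 0.

0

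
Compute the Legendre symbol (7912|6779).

(7912|6779)
  = (1133|6779)    [7912 ≡ 1133 mod 6779]
  = (6779|1133)    [QR: 1133 ≡ 1 mod 4, sign kept]
  = (1114|1133)    [6779 ≡ 1114 mod 1133]
  = -(557|1133)    [1133 ≡ 5 mod 8 ⇒ (2|1133) = -1]
  = -(1133|557)    [QR: 557 ≡ 1 mod 4, sign kept]
  = -(19|557)    [1133 ≡ 19 mod 557]
  = -(557|19)    [QR: 557 ≡ 1 mod 4, sign kept]
  = -(6|19)    [557 ≡ 6 mod 19]
  = (3|19)    [19 ≡ 3 mod 8 ⇒ (2|19) = -1]
  = -(19|3)    [QR: both ≡ 3 mod 4, sign flips]
  = -(1|3)    [19 ≡ 1 mod 3]
  = -1    [(1|3) = 1]

-1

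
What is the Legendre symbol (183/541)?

-1

541 ≡ 1 (mod 4), so quadratic reciprocity gives (183/541) = (541/183). Reduce: 541 ≡ 175 (mod 183). Now have (175/183).
Both 175 ≡ 3 and 183 ≡ 3 (mod 4), so reciprocity gives (175/183) = -(183/175). Reduce: 183 ≡ 8 (mod 175). Now have -(8/175).
Factor out 2: 8 = 2^3. Since 175 ≡ 7 (mod 8), (2/175) = +1, and (2/175)^3 = +1. Now have -(1/175).
(1/175) = 1. Collecting the sign factors: -1.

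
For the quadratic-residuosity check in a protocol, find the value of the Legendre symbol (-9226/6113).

Reduce the numerator: -9226 ≡ 3000 (mod 6113), so (-9226/6113) = (3000/6113).
Factor out 2: 3000 = 2^3·375. Since 6113 ≡ 1 (mod 8), (2/6113) = +1, and (2/6113)^3 = +1. Now have (375/6113).
6113 ≡ 1 (mod 4), so quadratic reciprocity gives (375/6113) = (6113/375). Reduce: 6113 ≡ 113 (mod 375). Now have (113/375).
113 ≡ 1 (mod 4), so quadratic reciprocity gives (113/375) = (375/113). Reduce: 375 ≡ 36 (mod 113). Now have (36/113).
Factor out 2: 36 = 2^2·9. Since 113 ≡ 1 (mod 8), (2/113) = +1, and (2/113)^2 = +1. Now have (9/113).
9 ≡ 1 (mod 4), so quadratic reciprocity gives (9/113) = (113/9). Reduce: 113 ≡ 5 (mod 9). Now have (5/9).
5 ≡ 1 (mod 4), so quadratic reciprocity gives (5/9) = (9/5). Reduce: 9 ≡ 4 (mod 5). Now have (4/5).
Factor out 2: 4 = 2^2. Since 5 ≡ 5 (mod 8), (2/5) = -1, and (2/5)^2 = +1. Now have (1/5).
(1/5) = 1. Collecting the sign factors: 1.

1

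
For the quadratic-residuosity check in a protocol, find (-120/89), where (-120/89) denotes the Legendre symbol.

Reduce the numerator: -120 ≡ 58 (mod 89), so (-120/89) = (58/89).
Factor out 2: 58 = 2·29. Since 89 ≡ 1 (mod 8), (2/89) = +1. Now have (29/89).
29 ≡ 1 (mod 4), so quadratic reciprocity gives (29/89) = (89/29). Reduce: 89 ≡ 2 (mod 29). Now have (2/29).
Factor out 2: 2 = 2. Since 29 ≡ 5 (mod 8), (2/29) = -1. Now have -(1/29).
(1/29) = 1. Collecting the sign factors: -1.

-1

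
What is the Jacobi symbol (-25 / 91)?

Reduce the numerator: -25 ≡ 66 (mod 91), so (-25 / 91) = (66 / 91).
Factor out 2: 66 = 2·33. Since 91 ≡ 3 (mod 8), (2 / 91) = -1. Now have -(33 / 91).
33 ≡ 1 (mod 4), so quadratic reciprocity gives (33 / 91) = (91 / 33). Reduce: 91 ≡ 25 (mod 33). Now have -(25 / 33).
25 ≡ 1 (mod 4), so quadratic reciprocity gives (25 / 33) = (33 / 25). Reduce: 33 ≡ 8 (mod 25). Now have -(8 / 25).
Factor out 2: 8 = 2^3. Since 25 ≡ 1 (mod 8), (2 / 25) = +1, and (2 / 25)^3 = +1. Now have -(1 / 25).
(1 / 25) = 1. Collecting the sign factors: -1.

-1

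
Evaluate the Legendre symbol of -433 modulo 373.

(-433/373)
  = (313/373)    [-433 ≡ 313 mod 373]
  = (373/313)    [QR: 313 ≡ 1 mod 4, sign kept]
  = (60/313)    [373 ≡ 60 mod 313]
  = (15/313)    [313 ≡ 1 mod 8 ⇒ (2/313)^2 = +1]
  = (313/15)    [QR: 313 ≡ 1 mod 4, sign kept]
  = (13/15)    [313 ≡ 13 mod 15]
  = (15/13)    [QR: 13 ≡ 1 mod 4, sign kept]
  = (2/13)    [15 ≡ 2 mod 13]
  = -(1/13)    [13 ≡ 5 mod 8 ⇒ (2/13) = -1]
  = -1    [(1/13) = 1]

-1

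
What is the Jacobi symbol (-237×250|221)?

By multiplicativity, (-237·250|221) = (-237|221)·(250|221).
First factor (-237|221):
Reduce the numerator: -237 ≡ 205 (mod 221), so (-237|221) = (205|221).
205 ≡ 1 (mod 4), so quadratic reciprocity gives (205|221) = (221|205). Reduce: 221 ≡ 16 (mod 205). Now have (16|205).
Factor out 2: 16 = 2^4. Since 205 ≡ 5 (mod 8), (2|205) = -1, and (2|205)^4 = +1. Now have (1|205).
(1|205) = 1. Collecting the sign factors: 1.
Second factor (250|221):
Reduce the numerator: 250 ≡ 29 (mod 221), so (250|221) = (29|221).
29 ≡ 1 (mod 4), so quadratic reciprocity gives (29|221) = (221|29). Reduce: 221 ≡ 18 (mod 29). Now have (18|29).
Factor out 2: 18 = 2·9. Since 29 ≡ 5 (mod 8), (2|29) = -1. Now have -(9|29).
9 ≡ 1 (mod 4), so quadratic reciprocity gives (9|29) = (29|9). Reduce: 29 ≡ 2 (mod 9). Now have -(2|9).
Factor out 2: 2 = 2. Since 9 ≡ 1 (mod 8), (2|9) = +1. Now have -(1|9).
(1|9) = 1. Collecting the sign factors: -1.
Product: (1)·(-1) = -1.

-1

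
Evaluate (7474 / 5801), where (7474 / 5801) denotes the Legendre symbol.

1

Reduce the numerator: 7474 ≡ 1673 (mod 5801), so (7474 / 5801) = (1673 / 5801).
1673 ≡ 1 (mod 4), so quadratic reciprocity gives (1673 / 5801) = (5801 / 1673). Reduce: 5801 ≡ 782 (mod 1673). Now have (782 / 1673).
Factor out 2: 782 = 2·391. Since 1673 ≡ 1 (mod 8), (2 / 1673) = +1. Now have (391 / 1673).
1673 ≡ 1 (mod 4), so quadratic reciprocity gives (391 / 1673) = (1673 / 391). Reduce: 1673 ≡ 109 (mod 391). Now have (109 / 391).
109 ≡ 1 (mod 4), so quadratic reciprocity gives (109 / 391) = (391 / 109). Reduce: 391 ≡ 64 (mod 109). Now have (64 / 109).
Factor out 2: 64 = 2^6. Since 109 ≡ 5 (mod 8), (2 / 109) = -1, and (2 / 109)^6 = +1. Now have (1 / 109).
(1 / 109) = 1. Collecting the sign factors: 1.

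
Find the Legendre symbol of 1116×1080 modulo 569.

1

By multiplicativity, (1116·1080|569) = (1116|569)·(1080|569).
First factor (1116|569):
(1116|569)
  = (547|569)    [1116 ≡ 547 mod 569]
  = (569|547)    [QR: 569 ≡ 1 mod 4, sign kept]
  = (22|547)    [569 ≡ 22 mod 547]
  = -(11|547)    [547 ≡ 3 mod 8 ⇒ (2|547) = -1]
  = (547|11)    [QR: both ≡ 3 mod 4, sign flips]
  = (8|11)    [547 ≡ 8 mod 11]
  = -(1|11)    [11 ≡ 3 mod 8 ⇒ (2|11)^3 = -1]
  = -1    [(1|11) = 1]
Second factor (1080|569):
(1080|569)
  = (511|569)    [1080 ≡ 511 mod 569]
  = (569|511)    [QR: 569 ≡ 1 mod 4, sign kept]
  = (58|511)    [569 ≡ 58 mod 511]
  = (29|511)    [511 ≡ 7 mod 8 ⇒ (2|511) = +1]
  = (511|29)    [QR: 29 ≡ 1 mod 4, sign kept]
  = (18|29)    [511 ≡ 18 mod 29]
  = -(9|29)    [29 ≡ 5 mod 8 ⇒ (2|29) = -1]
  = -(29|9)    [QR: 9 ≡ 1 mod 4, sign kept]
  = -(2|9)    [29 ≡ 2 mod 9]
  = -(1|9)    [9 ≡ 1 mod 8 ⇒ (2|9) = +1]
  = -1    [(1|9) = 1]
Product: (-1)·(-1) = 1.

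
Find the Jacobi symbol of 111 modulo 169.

(111|169)
  = (169|111)    [QR: 169 ≡ 1 mod 4, sign kept]
  = (58|111)    [169 ≡ 58 mod 111]
  = (29|111)    [111 ≡ 7 mod 8 ⇒ (2|111) = +1]
  = (111|29)    [QR: 29 ≡ 1 mod 4, sign kept]
  = (24|29)    [111 ≡ 24 mod 29]
  = -(3|29)    [29 ≡ 5 mod 8 ⇒ (2|29)^3 = -1]
  = -(29|3)    [QR: 29 ≡ 1 mod 4, sign kept]
  = -(2|3)    [29 ≡ 2 mod 3]
  = (1|3)    [3 ≡ 3 mod 8 ⇒ (2|3) = -1]
  = 1    [(1|3) = 1]

1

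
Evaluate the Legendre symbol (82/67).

1

(82/67)
  = (15/67)    [82 ≡ 15 mod 67]
  = -(67/15)    [QR: both ≡ 3 mod 4, sign flips]
  = -(7/15)    [67 ≡ 7 mod 15]
  = (15/7)    [QR: both ≡ 3 mod 4, sign flips]
  = (1/7)    [15 ≡ 1 mod 7]
  = 1    [(1/7) = 1]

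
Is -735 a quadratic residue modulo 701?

no

Reduce the numerator: -735 ≡ 667 (mod 701), so (-735|701) = (667|701).
701 ≡ 1 (mod 4), so quadratic reciprocity gives (667|701) = (701|667). Reduce: 701 ≡ 34 (mod 667). Now have (34|667).
Factor out 2: 34 = 2·17. Since 667 ≡ 3 (mod 8), (2|667) = -1. Now have -(17|667).
17 ≡ 1 (mod 4), so quadratic reciprocity gives (17|667) = (667|17). Reduce: 667 ≡ 4 (mod 17). Now have -(4|17).
Factor out 2: 4 = 2^2. Since 17 ≡ 1 (mod 8), (2|17) = +1, and (2|17)^2 = +1. Now have -(1|17).
(1|17) = 1. Collecting the sign factors: -1.
The Legendre symbol is -1, so x^2 ≡ -735 (mod 701) has no solution.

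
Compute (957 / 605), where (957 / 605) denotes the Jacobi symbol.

Reduce the numerator: 957 ≡ 352 (mod 605), so (957 / 605) = (352 / 605).
Factor out 2: 352 = 2^5·11. Since 605 ≡ 5 (mod 8), (2 / 605) = -1, and (2 / 605)^5 = -1. Now have -(11 / 605).
605 ≡ 1 (mod 4), so quadratic reciprocity gives (11 / 605) = (605 / 11). Reduce: 605 ≡ 0 (mod 11). Now have -(0 / 11).
The numerator is now 0 with denominator 11 > 1: the symbol is 0.

0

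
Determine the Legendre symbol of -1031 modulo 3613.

1

Reduce the numerator: -1031 ≡ 2582 (mod 3613), so (-1031|3613) = (2582|3613).
Factor out 2: 2582 = 2·1291. Since 3613 ≡ 5 (mod 8), (2|3613) = -1. Now have -(1291|3613).
3613 ≡ 1 (mod 4), so quadratic reciprocity gives (1291|3613) = (3613|1291). Reduce: 3613 ≡ 1031 (mod 1291). Now have -(1031|1291).
Both 1031 ≡ 3 and 1291 ≡ 3 (mod 4), so reciprocity gives (1031|1291) = -(1291|1031). Reduce: 1291 ≡ 260 (mod 1031). Now have (260|1031).
Factor out 2: 260 = 2^2·65. Since 1031 ≡ 7 (mod 8), (2|1031) = +1, and (2|1031)^2 = +1. Now have (65|1031).
65 ≡ 1 (mod 4), so quadratic reciprocity gives (65|1031) = (1031|65). Reduce: 1031 ≡ 56 (mod 65). Now have (56|65).
Factor out 2: 56 = 2^3·7. Since 65 ≡ 1 (mod 8), (2|65) = +1, and (2|65)^3 = +1. Now have (7|65).
65 ≡ 1 (mod 4), so quadratic reciprocity gives (7|65) = (65|7). Reduce: 65 ≡ 2 (mod 7). Now have (2|7).
Factor out 2: 2 = 2. Since 7 ≡ 7 (mod 8), (2|7) = +1. Now have (1|7).
(1|7) = 1. Collecting the sign factors: 1.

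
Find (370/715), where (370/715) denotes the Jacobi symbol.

0

Factor out 2: 370 = 2·185. Since 715 ≡ 3 (mod 8), (2/715) = -1. Now have -(185/715).
185 ≡ 1 (mod 4), so quadratic reciprocity gives (185/715) = (715/185). Reduce: 715 ≡ 160 (mod 185). Now have -(160/185).
Factor out 2: 160 = 2^5·5. Since 185 ≡ 1 (mod 8), (2/185) = +1, and (2/185)^5 = +1. Now have -(5/185).
5 ≡ 1 (mod 4), so quadratic reciprocity gives (5/185) = (185/5). Reduce: 185 ≡ 0 (mod 5). Now have -(0/5).
The numerator is now 0 with denominator 5 > 1: the symbol is 0.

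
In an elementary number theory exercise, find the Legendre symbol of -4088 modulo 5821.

(-4088 / 5821)
  = (1733 / 5821)    [-4088 ≡ 1733 mod 5821]
  = (5821 / 1733)    [QR: 1733 ≡ 1 mod 4, sign kept]
  = (622 / 1733)    [5821 ≡ 622 mod 1733]
  = -(311 / 1733)    [1733 ≡ 5 mod 8 ⇒ (2 / 1733) = -1]
  = -(1733 / 311)    [QR: 1733 ≡ 1 mod 4, sign kept]
  = -(178 / 311)    [1733 ≡ 178 mod 311]
  = -(89 / 311)    [311 ≡ 7 mod 8 ⇒ (2 / 311) = +1]
  = -(311 / 89)    [QR: 89 ≡ 1 mod 4, sign kept]
  = -(44 / 89)    [311 ≡ 44 mod 89]
  = -(11 / 89)    [89 ≡ 1 mod 8 ⇒ (2 / 89)^2 = +1]
  = -(89 / 11)    [QR: 89 ≡ 1 mod 4, sign kept]
  = -(1 / 11)    [89 ≡ 1 mod 11]
  = -1    [(1 / 11) = 1]

-1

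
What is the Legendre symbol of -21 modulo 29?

Pull out -1: (-21|29) = (-1|29)·(21|29). Since 29 ≡ 1 (mod 4), (-1|29) = +1. Now have (21|29).
21 ≡ 1 (mod 4), so quadratic reciprocity gives (21|29) = (29|21). Reduce: 29 ≡ 8 (mod 21). Now have (8|21).
Factor out 2: 8 = 2^3. Since 21 ≡ 5 (mod 8), (2|21) = -1, and (2|21)^3 = -1. Now have -(1|21).
(1|21) = 1. Collecting the sign factors: -1.

-1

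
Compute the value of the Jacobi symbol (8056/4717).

0

(8056/4717)
  = (3339/4717)    [8056 ≡ 3339 mod 4717]
  = (4717/3339)    [QR: 4717 ≡ 1 mod 4, sign kept]
  = (1378/3339)    [4717 ≡ 1378 mod 3339]
  = -(689/3339)    [3339 ≡ 3 mod 8 ⇒ (2/3339) = -1]
  = -(3339/689)    [QR: 689 ≡ 1 mod 4, sign kept]
  = -(583/689)    [3339 ≡ 583 mod 689]
  = -(689/583)    [QR: 689 ≡ 1 mod 4, sign kept]
  = -(106/583)    [689 ≡ 106 mod 583]
  = -(53/583)    [583 ≡ 7 mod 8 ⇒ (2/583) = +1]
  = -(583/53)    [QR: 53 ≡ 1 mod 4, sign kept]
  = -(0/53)    [583 ≡ 0 mod 53]
  = 0    [numerator 0, gcd > 1]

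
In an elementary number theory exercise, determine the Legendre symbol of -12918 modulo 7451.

(-12918/7451)
  = -(12918/7451)    [7451 ≡ 3 mod 4 ⇒ (-1/7451) = -1]
  = -(5467/7451)    [12918 ≡ 5467 mod 7451]
  = (7451/5467)    [QR: both ≡ 3 mod 4, sign flips]
  = (1984/5467)    [7451 ≡ 1984 mod 5467]
  = (31/5467)    [5467 ≡ 3 mod 8 ⇒ (2/5467)^6 = +1]
  = -(5467/31)    [QR: both ≡ 3 mod 4, sign flips]
  = -(11/31)    [5467 ≡ 11 mod 31]
  = (31/11)    [QR: both ≡ 3 mod 4, sign flips]
  = (9/11)    [31 ≡ 9 mod 11]
  = (11/9)    [QR: 9 ≡ 1 mod 4, sign kept]
  = (2/9)    [11 ≡ 2 mod 9]
  = (1/9)    [9 ≡ 1 mod 8 ⇒ (2/9) = +1]
  = 1    [(1/9) = 1]

1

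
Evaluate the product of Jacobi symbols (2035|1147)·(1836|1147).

By multiplicativity, (2035·1836|1147) = (2035|1147)·(1836|1147).
First factor (2035|1147):
(2035|1147)
  = (888|1147)    [2035 ≡ 888 mod 1147]
  = -(111|1147)    [1147 ≡ 3 mod 8 ⇒ (2|1147)^3 = -1]
  = (1147|111)    [QR: both ≡ 3 mod 4, sign flips]
  = (37|111)    [1147 ≡ 37 mod 111]
  = (111|37)    [QR: 37 ≡ 1 mod 4, sign kept]
  = (0|37)    [111 ≡ 0 mod 37]
  = 0    [numerator 0, gcd > 1]
Second factor (1836|1147):
(1836|1147)
  = (689|1147)    [1836 ≡ 689 mod 1147]
  = (1147|689)    [QR: 689 ≡ 1 mod 4, sign kept]
  = (458|689)    [1147 ≡ 458 mod 689]
  = (229|689)    [689 ≡ 1 mod 8 ⇒ (2|689) = +1]
  = (689|229)    [QR: 229 ≡ 1 mod 4, sign kept]
  = (2|229)    [689 ≡ 2 mod 229]
  = -(1|229)    [229 ≡ 5 mod 8 ⇒ (2|229) = -1]
  = -1    [(1|229) = 1]
Product: (0)·(-1) = 0.

0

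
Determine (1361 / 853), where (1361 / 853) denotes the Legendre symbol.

Reduce the numerator: 1361 ≡ 508 (mod 853), so (1361 / 853) = (508 / 853).
Factor out 2: 508 = 2^2·127. Since 853 ≡ 5 (mod 8), (2 / 853) = -1, and (2 / 853)^2 = +1. Now have (127 / 853).
853 ≡ 1 (mod 4), so quadratic reciprocity gives (127 / 853) = (853 / 127). Reduce: 853 ≡ 91 (mod 127). Now have (91 / 127).
Both 91 ≡ 3 and 127 ≡ 3 (mod 4), so reciprocity gives (91 / 127) = -(127 / 91). Reduce: 127 ≡ 36 (mod 91). Now have -(36 / 91).
Factor out 2: 36 = 2^2·9. Since 91 ≡ 3 (mod 8), (2 / 91) = -1, and (2 / 91)^2 = +1. Now have -(9 / 91).
9 ≡ 1 (mod 4), so quadratic reciprocity gives (9 / 91) = (91 / 9). Reduce: 91 ≡ 1 (mod 9). Now have -(1 / 9).
(1 / 9) = 1. Collecting the sign factors: -1.

-1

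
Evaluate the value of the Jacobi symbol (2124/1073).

-1

Reduce the numerator: 2124 ≡ 1051 (mod 1073), so (2124/1073) = (1051/1073).
1073 ≡ 1 (mod 4), so quadratic reciprocity gives (1051/1073) = (1073/1051). Reduce: 1073 ≡ 22 (mod 1051). Now have (22/1051).
Factor out 2: 22 = 2·11. Since 1051 ≡ 3 (mod 8), (2/1051) = -1. Now have -(11/1051).
Both 11 ≡ 3 and 1051 ≡ 3 (mod 4), so reciprocity gives (11/1051) = -(1051/11). Reduce: 1051 ≡ 6 (mod 11). Now have (6/11).
Factor out 2: 6 = 2·3. Since 11 ≡ 3 (mod 8), (2/11) = -1. Now have -(3/11).
Both 3 ≡ 3 and 11 ≡ 3 (mod 4), so reciprocity gives (3/11) = -(11/3). Reduce: 11 ≡ 2 (mod 3). Now have (2/3).
Factor out 2: 2 = 2. Since 3 ≡ 3 (mod 8), (2/3) = -1. Now have -(1/3).
(1/3) = 1. Collecting the sign factors: -1.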